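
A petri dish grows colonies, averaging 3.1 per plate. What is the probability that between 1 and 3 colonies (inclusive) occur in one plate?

0.5798

With mean μ = 3.1 per plate,
P(1 ≤ N ≤ 3) = Σ_{j=1}^{3} e^(−3.1) · 3.1^j/j! ≈ 0.5798.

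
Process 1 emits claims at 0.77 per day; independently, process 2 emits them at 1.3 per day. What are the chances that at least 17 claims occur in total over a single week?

Independent Poisson processes superpose: combined rate λ = 0.77 + 1.3 = 2.07 per day.
Over the interval, μ = 2.07 × 7 = 14.49 (a week = 7 days).
P(N ≥ 17) = 1 − P(N ≤ 16) ≈ 0.2879.

0.2879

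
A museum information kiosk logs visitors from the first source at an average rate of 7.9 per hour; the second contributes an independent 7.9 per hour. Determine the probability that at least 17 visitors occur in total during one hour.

0.4142

Independent Poisson processes superpose: combined rate λ = 7.9 + 7.9 = 15.8 per hour.
So μ = 15.8.
P(N ≥ 17) = 1 − P(N ≤ 16) ≈ 0.4142.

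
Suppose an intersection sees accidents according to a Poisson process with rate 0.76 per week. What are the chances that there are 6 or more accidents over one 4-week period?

Over the interval, μ = 0.76 × 4 = 3.04 (a 4-week period = 4 weeks).
P(N ≥ 6) = 1 − P(N ≤ 5) = 1 − Σ_{j=0}^{5} e^(−μ) μ^j/j! ≈ 0.0880.

0.0880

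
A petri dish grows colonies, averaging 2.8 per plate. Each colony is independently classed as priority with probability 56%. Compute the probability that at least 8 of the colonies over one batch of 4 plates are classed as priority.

0.2942

Thinning: the colonies that are classed as priority themselves form a Poisson process with rate 0.56 × 2.8 = 1.568 per plate.
Over the interval, μ = 1.568 × 4 = 6.272 (a batch of 4 plates = 4 plates).
P(N ≥ 8) = 1 − P(N ≤ 7) ≈ 0.2942.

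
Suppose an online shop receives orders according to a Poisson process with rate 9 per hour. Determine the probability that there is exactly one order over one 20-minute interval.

Over the interval, μ = 9 × 1/3 = 3 (a 20-minute interval = 1/3 hours).
P(N = 1) = e^(−μ) μ^1/1! = e^(−3) · 3^1/1 ≈ 0.1494.

0.1494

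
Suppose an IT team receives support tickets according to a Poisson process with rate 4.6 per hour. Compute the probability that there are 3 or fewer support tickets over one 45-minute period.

Over the interval, μ = 4.6 × 0.75 = 3.45 (a 45-minute period = 0.75 hours).
P(N ≤ 3) = Σ_{j=0}^{3} e^(−μ) μ^j/j! ≈ 0.5475.

0.5475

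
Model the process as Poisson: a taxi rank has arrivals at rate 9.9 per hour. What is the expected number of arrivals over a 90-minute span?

14.85

E[N] = λt = 9.9 × 1.5 = 14.85 (a 90-minute span = 1.5 hours).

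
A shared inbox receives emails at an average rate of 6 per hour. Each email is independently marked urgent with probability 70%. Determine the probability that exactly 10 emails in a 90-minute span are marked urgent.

0.0498

Thinning: the emails that are marked urgent themselves form a Poisson process with rate 0.7 × 6 = 4.2 per hour.
Over the interval, μ = 4.2 × 1.5 = 6.3 (a 90-minute span = 1.5 hours).
P(N = 10) = e^(−6.3) · 6.3^10/10! ≈ 0.0498.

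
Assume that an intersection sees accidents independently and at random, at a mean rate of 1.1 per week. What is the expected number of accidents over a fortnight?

E[N] = λt = 1.1 × 2 = 2.2 (a fortnight = 2 weeks).

2.2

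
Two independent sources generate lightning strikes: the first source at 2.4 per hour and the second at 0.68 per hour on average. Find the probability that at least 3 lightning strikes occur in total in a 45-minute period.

Independent Poisson processes superpose: combined rate λ = 2.4 + 0.68 = 3.08 per hour.
Over the interval, μ = 3.08 × 0.75 = 2.31 (a 45-minute period = 0.75 hours).
P(N ≥ 3) = 1 − P(N ≤ 2) ≈ 0.4066.

0.4066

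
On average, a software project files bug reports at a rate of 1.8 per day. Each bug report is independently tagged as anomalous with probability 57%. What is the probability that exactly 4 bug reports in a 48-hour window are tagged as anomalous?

0.0949

Thinning: the bug reports that are tagged as anomalous themselves form a Poisson process with rate 0.57 × 1.8 = 1.026 per day.
Over the interval, μ = 1.026 × 2 = 2.052 (a 48-hour window = 2 days).
P(N = 4) = e^(−2.052) · 2.052^4/4! ≈ 0.0949.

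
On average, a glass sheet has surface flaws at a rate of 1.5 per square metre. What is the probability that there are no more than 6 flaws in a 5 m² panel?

Over the interval, μ = 1.5 × 5 = 7.5 (a 5 m² panel = 5 square metres).
P(N ≤ 6) = Σ_{j=0}^{6} e^(−μ) μ^j/j! ≈ 0.3782.

0.3782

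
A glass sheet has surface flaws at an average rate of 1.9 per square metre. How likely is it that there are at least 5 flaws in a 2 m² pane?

Over the interval, μ = 1.9 × 2 = 3.8 (a 2 m² pane = 2 square metres).
P(N ≥ 5) = 1 − P(N ≤ 4) = 1 − Σ_{j=0}^{4} e^(−μ) μ^j/j! ≈ 0.3322.

0.3322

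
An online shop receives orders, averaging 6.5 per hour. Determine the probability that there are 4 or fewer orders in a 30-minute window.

Over the interval, μ = 6.5 × 0.5 = 3.25 (a 30-minute window = 0.5 hours).
P(N ≤ 4) = Σ_{j=0}^{4} e^(−μ) μ^j/j! ≈ 0.7717.

0.7717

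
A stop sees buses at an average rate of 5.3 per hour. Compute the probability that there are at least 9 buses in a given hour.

0.0894

With mean μ = 5.3 per hour,
P(N ≥ 9) = 1 − P(N ≤ 8) = 1 − Σ_{j=0}^{8} e^(−μ) μ^j/j! ≈ 0.0894.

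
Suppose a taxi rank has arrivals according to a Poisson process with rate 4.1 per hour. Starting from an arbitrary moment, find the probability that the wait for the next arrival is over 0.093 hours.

The wait for the next event is exponential with rate λ = 4.1 per hour.
P(T > 0.093) = e^(−λt) = e^(−4.1 × 0.093) = e^(−0.3813) ≈ 0.6830.

0.6830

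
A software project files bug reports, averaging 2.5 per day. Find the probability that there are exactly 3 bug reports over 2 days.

Over the interval, μ = 2.5 × 2 = 5 (2 days).
P(N = 3) = e^(−μ) μ^3/3! = e^(−5) · 5^3/6 ≈ 0.1404.

0.1404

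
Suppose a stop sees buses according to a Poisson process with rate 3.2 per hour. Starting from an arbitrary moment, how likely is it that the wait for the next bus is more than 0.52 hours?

0.1894

The wait for the next event is exponential with rate λ = 3.2 per hour.
P(T > 0.52) = e^(−λt) = e^(−3.2 × 0.52) = e^(−1.664) ≈ 0.1894.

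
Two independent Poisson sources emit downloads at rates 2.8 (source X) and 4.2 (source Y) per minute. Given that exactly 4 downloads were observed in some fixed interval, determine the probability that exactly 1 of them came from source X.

Given the total, each event is independently from source X with probability p = λ_X/(λ_X+λ_Y) = 2.8/7 = 0.4000.
So K ~ Binomial(4, 2.8/7): P(K = 1) = C(4,1) · (2.8/7)^1 · (4.2/7)^3 ≈ 0.3456.

0.3456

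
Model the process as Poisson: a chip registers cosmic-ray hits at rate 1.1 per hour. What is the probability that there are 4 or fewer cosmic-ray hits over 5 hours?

0.3575

Over the interval, μ = 1.1 × 5 = 5.5 (5 hours).
P(N ≤ 4) = Σ_{j=0}^{4} e^(−μ) μ^j/j! ≈ 0.3575.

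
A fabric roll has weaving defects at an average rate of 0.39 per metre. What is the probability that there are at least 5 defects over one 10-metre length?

Over the interval, μ = 0.39 × 10 = 3.9 (a 10-metre length = 10 metres).
P(N ≥ 5) = 1 − P(N ≤ 4) = 1 − Σ_{j=0}^{4} e^(−μ) μ^j/j! ≈ 0.3516.

0.3516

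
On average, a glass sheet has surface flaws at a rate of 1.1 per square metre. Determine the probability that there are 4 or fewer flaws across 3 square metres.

0.7626

Over the interval, μ = 1.1 × 3 = 3.3 (3 square metres).
P(N ≤ 4) = Σ_{j=0}^{4} e^(−μ) μ^j/j! ≈ 0.7626.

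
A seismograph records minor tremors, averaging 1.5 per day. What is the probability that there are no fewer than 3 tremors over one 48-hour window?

Over the interval, μ = 1.5 × 2 = 3 (a 48-hour window = 2 days).
P(N ≥ 3) = 1 − P(N ≤ 2) = 1 − Σ_{j=0}^{2} e^(−μ) μ^j/j! ≈ 0.5768.

0.5768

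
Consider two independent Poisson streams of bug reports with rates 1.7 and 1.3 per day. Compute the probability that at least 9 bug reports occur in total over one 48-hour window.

0.1528

Independent Poisson processes superpose: combined rate λ = 1.7 + 1.3 = 3 per day.
Over the interval, μ = 3 × 2 = 6 (a 48-hour window = 2 days).
P(N ≥ 9) = 1 − P(N ≤ 8) ≈ 0.1528.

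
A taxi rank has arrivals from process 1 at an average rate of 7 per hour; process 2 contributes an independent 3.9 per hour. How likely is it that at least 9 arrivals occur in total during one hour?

0.7590

Independent Poisson processes superpose: combined rate λ = 7 + 3.9 = 10.9 per hour.
So μ = 10.9.
P(N ≥ 9) = 1 − P(N ≤ 8) ≈ 0.7590.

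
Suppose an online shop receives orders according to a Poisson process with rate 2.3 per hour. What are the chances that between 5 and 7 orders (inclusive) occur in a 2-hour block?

0.3917

Over the interval, μ = 2.3 × 2 = 4.6 (a 2-hour block = 2 hours).
P(5 ≤ N ≤ 7) = Σ_{j=5}^{7} e^(−4.6) · 4.6^j/j! ≈ 0.3917.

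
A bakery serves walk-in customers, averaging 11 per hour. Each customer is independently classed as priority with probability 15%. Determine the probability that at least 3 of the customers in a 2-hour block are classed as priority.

0.6406

Thinning: the customers that are classed as priority themselves form a Poisson process with rate 0.15 × 11 = 1.65 per hour.
Over the interval, μ = 1.65 × 2 = 3.3 (a 2-hour block = 2 hours).
P(N ≥ 3) = 1 − P(N ≤ 2) ≈ 0.6406.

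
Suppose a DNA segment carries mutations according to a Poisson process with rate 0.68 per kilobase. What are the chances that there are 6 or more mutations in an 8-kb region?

0.4608

Over the interval, μ = 0.68 × 8 = 5.44 (an 8-kb region = 8 kilobases).
P(N ≥ 6) = 1 − P(N ≤ 5) = 1 − Σ_{j=0}^{5} e^(−μ) μ^j/j! ≈ 0.4608.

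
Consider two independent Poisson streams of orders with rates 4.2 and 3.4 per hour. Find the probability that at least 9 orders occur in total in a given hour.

0.3518

Independent Poisson processes superpose: combined rate λ = 4.2 + 3.4 = 7.6 per hour.
So μ = 7.6.
P(N ≥ 9) = 1 − P(N ≤ 8) ≈ 0.3518.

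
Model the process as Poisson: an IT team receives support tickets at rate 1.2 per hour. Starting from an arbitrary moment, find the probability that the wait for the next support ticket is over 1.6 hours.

0.1466

The wait for the next event is exponential with rate λ = 1.2 per hour.
P(T > 1.6) = e^(−λt) = e^(−1.2 × 1.6) = e^(−1.92) ≈ 0.1466.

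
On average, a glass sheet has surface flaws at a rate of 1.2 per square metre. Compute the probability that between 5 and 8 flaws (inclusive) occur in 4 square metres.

Over the interval, μ = 1.2 × 4 = 4.8 (4 square metres).
P(5 ≤ N ≤ 8) = Σ_{j=5}^{8} e^(−4.8) · 4.8^j/j! ≈ 0.4679.

0.4679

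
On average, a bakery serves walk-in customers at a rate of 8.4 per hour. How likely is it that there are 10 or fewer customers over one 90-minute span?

0.2876

Over the interval, μ = 8.4 × 1.5 = 12.6 (a 90-minute span = 1.5 hours).
P(N ≤ 10) = Σ_{j=0}^{10} e^(−μ) μ^j/j! ≈ 0.2876.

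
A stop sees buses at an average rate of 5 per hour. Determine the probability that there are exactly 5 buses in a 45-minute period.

Over the interval, μ = 5 × 0.75 = 3.75 (a 45-minute period = 0.75 hours).
P(N = 5) = e^(−μ) μ^5/5! = e^(−3.75) · 3.75^5/120 ≈ 0.1453.

0.1453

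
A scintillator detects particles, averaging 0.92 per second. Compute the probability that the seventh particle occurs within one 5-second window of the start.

0.1820

Over the interval, μ = 0.92 × 5 = 4.6 (a 5-second window = 5 seconds).
The seventh arrival falls in the interval iff at least 7 events occur there: P(S_7 ≤ t) = P(N ≥ 7) = 1 − P(N ≤ 6) ≈ 0.1820.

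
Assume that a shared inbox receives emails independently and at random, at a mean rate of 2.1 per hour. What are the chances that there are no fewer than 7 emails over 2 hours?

Over the interval, μ = 2.1 × 2 = 4.2 (2 hours).
P(N ≥ 7) = 1 − P(N ≤ 6) = 1 − Σ_{j=0}^{6} e^(−μ) μ^j/j! ≈ 0.1325.

0.1325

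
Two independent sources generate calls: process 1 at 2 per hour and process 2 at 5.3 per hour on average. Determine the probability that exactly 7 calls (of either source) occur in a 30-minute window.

0.0445

Independent Poisson processes superpose: combined rate λ = 2 + 5.3 = 7.3 per hour.
Over the interval, μ = 7.3 × 0.5 = 3.65 (a 30-minute window = 0.5 hours).
P(N = 7) = e^(−3.65) · 3.65^7/7! ≈ 0.0445.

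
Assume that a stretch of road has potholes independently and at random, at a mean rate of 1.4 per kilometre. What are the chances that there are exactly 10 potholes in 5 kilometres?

0.0710

Over the interval, μ = 1.4 × 5 = 7 (5 kilometres).
P(N = 10) = e^(−μ) μ^10/10! = e^(−7) · 7^10/3628800 ≈ 0.0710.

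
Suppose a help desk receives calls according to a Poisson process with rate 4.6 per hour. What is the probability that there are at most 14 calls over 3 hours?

Over the interval, μ = 4.6 × 3 = 13.8 (3 hours).
P(N ≤ 14) = Σ_{j=0}^{14} e^(−μ) μ^j/j! ≈ 0.5916.

0.5916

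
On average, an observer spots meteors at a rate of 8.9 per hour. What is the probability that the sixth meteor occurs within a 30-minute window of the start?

Over the interval, μ = 8.9 × 0.5 = 4.45 (a 30-minute window = 0.5 hours).
The sixth arrival falls in the interval iff at least 6 events occur there: P(S_6 ≤ t) = P(N ≥ 6) = 1 − P(N ≤ 5) ≈ 0.2886.

0.2886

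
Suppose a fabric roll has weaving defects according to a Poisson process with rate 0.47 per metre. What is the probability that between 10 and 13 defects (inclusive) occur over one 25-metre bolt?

Over the interval, μ = 0.47 × 25 = 11.75 (a 25-metre bolt = 25 metres).
P(10 ≤ N ≤ 13) = Σ_{j=10}^{13} e^(−11.75) · 11.75^j/j! ≈ 0.4427.

0.4427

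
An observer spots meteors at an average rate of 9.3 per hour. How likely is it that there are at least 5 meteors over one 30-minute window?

0.4961

Over the interval, μ = 9.3 × 0.5 = 4.65 (a 30-minute window = 0.5 hours).
P(N ≥ 5) = 1 − P(N ≤ 4) = 1 − Σ_{j=0}^{4} e^(−μ) μ^j/j! ≈ 0.4961.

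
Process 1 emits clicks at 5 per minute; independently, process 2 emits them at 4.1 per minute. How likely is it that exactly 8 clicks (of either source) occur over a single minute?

Independent Poisson processes superpose: combined rate λ = 5 + 4.1 = 9.1 per minute.
So μ = 9.1.
P(N = 8) = e^(−9.1) · 9.1^8/8! ≈ 0.1302.

0.1302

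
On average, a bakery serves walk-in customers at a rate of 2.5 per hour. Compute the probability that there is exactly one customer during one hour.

With mean μ = 2.5 per hour,
P(N = 1) = e^(−μ) μ^1/1! = e^(−2.5) · 2.5^1/1 ≈ 0.2052.

0.2052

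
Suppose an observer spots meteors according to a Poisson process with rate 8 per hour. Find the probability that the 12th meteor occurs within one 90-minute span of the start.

0.5384

Over the interval, μ = 8 × 1.5 = 12 (a 90-minute span = 1.5 hours).
The 12th arrival falls in the interval iff at least 12 events occur there: P(S_12 ≤ t) = P(N ≥ 12) = 1 − P(N ≤ 11) ≈ 0.5384.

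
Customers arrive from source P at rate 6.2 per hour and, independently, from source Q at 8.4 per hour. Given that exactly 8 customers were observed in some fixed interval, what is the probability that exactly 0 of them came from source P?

0.0120

Given the total, each event is independently from source P with probability p = λ_P/(λ_P+λ_Q) = 6.2/14.6 ≈ 0.4247.
So K ~ Binomial(8, 6.2/14.6): P(K = 0) = C(8,0) · (6.2/14.6)^0 · (8.4/14.6)^8 ≈ 0.0120.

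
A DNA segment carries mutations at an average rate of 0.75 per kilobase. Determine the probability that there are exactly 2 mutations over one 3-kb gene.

Over the interval, μ = 0.75 × 3 = 2.25 (a 3-kb gene = 3 kilobases).
P(N = 2) = e^(−μ) μ^2/2! = e^(−2.25) · 2.25^2/2 ≈ 0.2668.

0.2668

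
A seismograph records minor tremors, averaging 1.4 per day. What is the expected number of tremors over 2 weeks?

19.6

E[N] = λt = 1.4 × 14 = 19.6 (2 weeks = 14 days).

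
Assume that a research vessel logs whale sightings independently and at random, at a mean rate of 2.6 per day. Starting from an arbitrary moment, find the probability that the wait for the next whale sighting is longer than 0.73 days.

0.1499

The wait for the next event is exponential with rate λ = 2.6 per day.
P(T > 0.73) = e^(−λt) = e^(−2.6 × 0.73) = e^(−1.898) ≈ 0.1499.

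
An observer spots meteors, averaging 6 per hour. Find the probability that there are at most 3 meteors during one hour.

0.1512

With mean μ = 6 per hour,
P(N ≤ 3) = Σ_{j=0}^{3} e^(−μ) μ^j/j! ≈ 0.1512.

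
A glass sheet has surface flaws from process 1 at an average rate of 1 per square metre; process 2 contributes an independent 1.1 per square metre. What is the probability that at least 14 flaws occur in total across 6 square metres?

Independent Poisson processes superpose: combined rate λ = 1 + 1.1 = 2.1 per square metre.
Over the interval, μ = 2.1 × 6 = 12.6 (6 square metres).
P(N ≥ 14) = 1 − P(N ≤ 13) ≈ 0.3831.

0.3831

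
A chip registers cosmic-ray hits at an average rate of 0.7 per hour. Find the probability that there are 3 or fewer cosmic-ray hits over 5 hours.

Over the interval, μ = 0.7 × 5 = 3.5 (5 hours).
P(N ≤ 3) = Σ_{j=0}^{3} e^(−μ) μ^j/j! ≈ 0.5366.

0.5366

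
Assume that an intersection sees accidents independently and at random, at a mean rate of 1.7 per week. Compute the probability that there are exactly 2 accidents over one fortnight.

Over the interval, μ = 1.7 × 2 = 3.4 (a fortnight = 2 weeks).
P(N = 2) = e^(−μ) μ^2/2! = e^(−3.4) · 3.4^2/2 ≈ 0.1929.

0.1929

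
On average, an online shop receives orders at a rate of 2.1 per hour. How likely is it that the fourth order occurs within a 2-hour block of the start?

0.6046

Over the interval, μ = 2.1 × 2 = 4.2 (a 2-hour block = 2 hours).
The fourth arrival falls in the interval iff at least 4 events occur there: P(S_4 ≤ t) = P(N ≥ 4) = 1 − P(N ≤ 3) ≈ 0.6046.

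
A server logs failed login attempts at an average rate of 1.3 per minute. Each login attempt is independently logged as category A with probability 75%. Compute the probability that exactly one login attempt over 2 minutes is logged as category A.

0.2774

Thinning: the login attempts that are logged as category A themselves form a Poisson process with rate 0.75 × 1.3 = 0.975 per minute.
Over the interval, μ = 0.975 × 2 = 1.95 (2 minutes).
P(N = 1) = e^(−1.95) · 1.95^1/1! ≈ 0.2774.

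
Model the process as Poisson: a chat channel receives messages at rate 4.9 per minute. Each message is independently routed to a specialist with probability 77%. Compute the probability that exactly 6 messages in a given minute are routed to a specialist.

0.0921

Thinning: the messages that are routed to a specialist themselves form a Poisson process with rate 0.77 × 4.9 = 3.773 per minute.
So μ = 3.773.
P(N = 6) = e^(−3.773) · 3.773^6/6! ≈ 0.0921.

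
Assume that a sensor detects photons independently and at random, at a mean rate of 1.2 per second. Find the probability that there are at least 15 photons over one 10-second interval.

Over the interval, μ = 1.2 × 10 = 12 (a 10-second interval = 10 seconds).
P(N ≥ 15) = 1 − P(N ≤ 14) = 1 − Σ_{j=0}^{14} e^(−μ) μ^j/j! ≈ 0.2280.

0.2280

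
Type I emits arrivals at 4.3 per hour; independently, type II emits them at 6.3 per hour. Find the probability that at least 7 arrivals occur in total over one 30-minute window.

0.2829

Independent Poisson processes superpose: combined rate λ = 4.3 + 6.3 = 10.6 per hour.
Over the interval, μ = 10.6 × 0.5 = 5.3 (a 30-minute window = 0.5 hours).
P(N ≥ 7) = 1 − P(N ≤ 6) ≈ 0.2829.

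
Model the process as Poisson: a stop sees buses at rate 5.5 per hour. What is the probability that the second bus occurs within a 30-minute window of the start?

Over the interval, μ = 5.5 × 0.5 = 2.75 (a 30-minute window = 0.5 hours).
The second arrival falls in the interval iff at least 2 events occur there: P(S_2 ≤ t) = P(N ≥ 2) = 1 − P(N ≤ 1) ≈ 0.7603.

0.7603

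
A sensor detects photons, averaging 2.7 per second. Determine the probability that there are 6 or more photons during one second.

With mean μ = 2.7 per second,
P(N ≥ 6) = 1 − P(N ≤ 5) = 1 − Σ_{j=0}^{5} e^(−μ) μ^j/j! ≈ 0.0567.

0.0567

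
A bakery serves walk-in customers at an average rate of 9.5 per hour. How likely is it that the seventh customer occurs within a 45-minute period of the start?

0.5687

Over the interval, μ = 9.5 × 0.75 = 7.125 (a 45-minute period = 0.75 hours).
The seventh arrival falls in the interval iff at least 7 events occur there: P(S_7 ≤ t) = P(N ≥ 7) = 1 − P(N ≤ 6) ≈ 0.5687.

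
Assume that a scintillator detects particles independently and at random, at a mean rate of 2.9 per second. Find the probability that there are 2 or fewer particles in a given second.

With mean μ = 2.9 per second,
P(N ≤ 2) = Σ_{j=0}^{2} e^(−μ) μ^j/j! ≈ 0.4460.

0.4460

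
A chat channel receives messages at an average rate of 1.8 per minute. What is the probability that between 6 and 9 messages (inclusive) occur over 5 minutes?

0.4717

Over the interval, μ = 1.8 × 5 = 9 (5 minutes).
P(6 ≤ N ≤ 9) = Σ_{j=6}^{9} e^(−9) · 9^j/j! ≈ 0.4717.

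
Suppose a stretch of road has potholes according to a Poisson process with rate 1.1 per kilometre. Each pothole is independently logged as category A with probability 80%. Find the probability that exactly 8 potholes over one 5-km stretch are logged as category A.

Thinning: the potholes that are logged as category A themselves form a Poisson process with rate 0.8 × 1.1 = 0.88 per kilometre.
Over the interval, μ = 0.88 × 5 = 4.4 (a 5-km stretch = 5 kilometres).
P(N = 8) = e^(−4.4) · 4.4^8/8! ≈ 0.0428.

0.0428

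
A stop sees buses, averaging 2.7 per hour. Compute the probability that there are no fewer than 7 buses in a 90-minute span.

0.1159

Over the interval, μ = 2.7 × 1.5 = 4.05 (a 90-minute span = 1.5 hours).
P(N ≥ 7) = 1 − P(N ≤ 6) = 1 − Σ_{j=0}^{6} e^(−μ) μ^j/j! ≈ 0.1159.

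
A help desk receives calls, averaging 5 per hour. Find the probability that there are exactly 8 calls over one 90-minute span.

Over the interval, μ = 5 × 1.5 = 7.5 (a 90-minute span = 1.5 hours).
P(N = 8) = e^(−μ) μ^8/8! = e^(−7.5) · 7.5^8/40320 ≈ 0.1373.

0.1373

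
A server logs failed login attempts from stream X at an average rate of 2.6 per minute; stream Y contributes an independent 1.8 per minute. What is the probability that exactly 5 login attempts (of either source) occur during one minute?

0.1687

Independent Poisson processes superpose: combined rate λ = 2.6 + 1.8 = 4.4 per minute.
So μ = 4.4.
P(N = 5) = e^(−4.4) · 4.4^5/5! ≈ 0.1687.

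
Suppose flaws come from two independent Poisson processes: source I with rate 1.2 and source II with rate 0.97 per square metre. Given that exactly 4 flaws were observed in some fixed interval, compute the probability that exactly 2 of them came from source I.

Given the total, each event is independently from source I with probability p = λ_I/(λ_I+λ_II) = 1.2/2.17 ≈ 0.5530.
So K ~ Binomial(4, 1.2/2.17): P(K = 2) = C(4,2) · (1.2/2.17)^2 · (0.97/2.17)^2 ≈ 0.3666.

0.3666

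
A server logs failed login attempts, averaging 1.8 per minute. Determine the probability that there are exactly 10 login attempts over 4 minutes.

0.0770

Over the interval, μ = 1.8 × 4 = 7.2 (4 minutes).
P(N = 10) = e^(−μ) μ^10/10! = e^(−7.2) · 7.2^10/3628800 ≈ 0.0770.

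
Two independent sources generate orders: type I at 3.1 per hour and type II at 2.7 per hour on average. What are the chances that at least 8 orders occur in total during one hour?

0.2290

Independent Poisson processes superpose: combined rate λ = 3.1 + 2.7 = 5.8 per hour.
So μ = 5.8.
P(N ≥ 8) = 1 − P(N ≤ 7) ≈ 0.2290.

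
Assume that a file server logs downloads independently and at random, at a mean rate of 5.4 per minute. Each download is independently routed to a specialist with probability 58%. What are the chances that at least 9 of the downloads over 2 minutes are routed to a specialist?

0.1812

Thinning: the downloads that are routed to a specialist themselves form a Poisson process with rate 0.58 × 5.4 = 3.132 per minute.
Over the interval, μ = 3.132 × 2 = 6.264 (2 minutes).
P(N ≥ 9) = 1 − P(N ≤ 8) ≈ 0.1812.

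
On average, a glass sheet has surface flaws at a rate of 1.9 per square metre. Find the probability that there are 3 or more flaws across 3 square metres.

0.9232

Over the interval, μ = 1.9 × 3 = 5.7 (3 square metres).
P(N ≥ 3) = 1 − P(N ≤ 2) = 1 − Σ_{j=0}^{2} e^(−μ) μ^j/j! ≈ 0.9232.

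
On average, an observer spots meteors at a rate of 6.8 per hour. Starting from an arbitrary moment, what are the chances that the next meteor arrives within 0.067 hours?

Inter-arrival times are exponential with rate λ = 6.8 per hour.
P(T ≤ 0.067) = 1 − e^(−λt) = 1 − e^(−6.8 × 0.067) = 1 − e^(−0.4556) ≈ 0.3659.

0.3659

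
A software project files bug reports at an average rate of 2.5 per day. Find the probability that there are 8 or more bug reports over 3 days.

Over the interval, μ = 2.5 × 3 = 7.5 (3 days).
P(N ≥ 8) = 1 − P(N ≤ 7) = 1 − Σ_{j=0}^{7} e^(−μ) μ^j/j! ≈ 0.4754.

0.4754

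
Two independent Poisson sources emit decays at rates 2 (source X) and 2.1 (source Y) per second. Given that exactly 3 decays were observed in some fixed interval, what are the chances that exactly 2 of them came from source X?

Given the total, each event is independently from source X with probability p = λ_X/(λ_X+λ_Y) = 2/4.1 ≈ 0.4878.
So K ~ Binomial(3, 2/4.1): P(K = 2) = C(3,2) · (2/4.1)^2 · (2.1/4.1)^1 ≈ 0.3656.

0.3656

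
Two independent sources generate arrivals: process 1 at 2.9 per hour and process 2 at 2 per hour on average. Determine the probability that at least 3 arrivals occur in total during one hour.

0.8667

Independent Poisson processes superpose: combined rate λ = 2.9 + 2 = 4.9 per hour.
So μ = 4.9.
P(N ≥ 3) = 1 − P(N ≤ 2) ≈ 0.8667.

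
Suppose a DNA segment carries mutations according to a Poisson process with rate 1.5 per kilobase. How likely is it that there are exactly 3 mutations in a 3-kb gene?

0.1687

Over the interval, μ = 1.5 × 3 = 4.5 (a 3-kb gene = 3 kilobases).
P(N = 3) = e^(−μ) μ^3/3! = e^(−4.5) · 4.5^3/6 ≈ 0.1687.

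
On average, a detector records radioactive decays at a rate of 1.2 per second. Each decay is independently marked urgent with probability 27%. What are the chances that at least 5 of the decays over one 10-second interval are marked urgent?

0.2265

Thinning: the decays that are marked urgent themselves form a Poisson process with rate 0.27 × 1.2 = 0.324 per second.
Over the interval, μ = 0.324 × 10 = 3.24 (a 10-second interval = 10 seconds).
P(N ≥ 5) = 1 − P(N ≤ 4) ≈ 0.2265.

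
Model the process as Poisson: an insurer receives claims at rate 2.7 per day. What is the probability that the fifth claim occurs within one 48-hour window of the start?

Over the interval, μ = 2.7 × 2 = 5.4 (a 48-hour window = 2 days).
The fifth arrival falls in the interval iff at least 5 events occur there: P(S_5 ≤ t) = P(N ≥ 5) = 1 − P(N ≤ 4) ≈ 0.6267.

0.6267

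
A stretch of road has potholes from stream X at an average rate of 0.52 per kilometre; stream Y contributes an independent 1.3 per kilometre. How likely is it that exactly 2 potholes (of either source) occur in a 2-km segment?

0.1739

Independent Poisson processes superpose: combined rate λ = 0.52 + 1.3 = 1.82 per kilometre.
Over the interval, μ = 1.82 × 2 = 3.64 (a 2-km segment = 2 kilometres).
P(N = 2) = e^(−3.64) · 3.64^2/2! ≈ 0.1739.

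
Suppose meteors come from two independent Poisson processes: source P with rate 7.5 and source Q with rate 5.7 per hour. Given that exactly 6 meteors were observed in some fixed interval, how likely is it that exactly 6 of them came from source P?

Given the total, each event is independently from source P with probability p = λ_P/(λ_P+λ_Q) = 7.5/13.2 ≈ 0.5682.
So K ~ Binomial(6, 7.5/13.2): P(K = 6) = C(6,6) · (7.5/13.2)^6 · (5.7/13.2)^0 ≈ 0.0336.

0.0336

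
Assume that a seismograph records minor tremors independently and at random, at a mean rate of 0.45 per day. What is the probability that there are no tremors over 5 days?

0.1054

Over the interval, μ = 0.45 × 5 = 2.25 (5 days).
P(N = 0) = e^(−μ) μ^0/0! = e^(−2.25) · 2.25^0/1 ≈ 0.1054.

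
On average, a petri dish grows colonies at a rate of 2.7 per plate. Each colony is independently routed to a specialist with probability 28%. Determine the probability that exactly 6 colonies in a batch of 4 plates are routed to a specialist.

0.0516

Thinning: the colonies that are routed to a specialist themselves form a Poisson process with rate 0.28 × 2.7 = 0.756 per plate.
Over the interval, μ = 0.756 × 4 = 3.024 (a batch of 4 plates = 4 plates).
P(N = 6) = e^(−3.024) · 3.024^6/6! ≈ 0.0516.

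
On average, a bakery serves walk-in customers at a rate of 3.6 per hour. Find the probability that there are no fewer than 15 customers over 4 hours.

0.4719

Over the interval, μ = 3.6 × 4 = 14.4 (4 hours).
P(N ≥ 15) = 1 − P(N ≤ 14) = 1 − Σ_{j=0}^{14} e^(−μ) μ^j/j! ≈ 0.4719.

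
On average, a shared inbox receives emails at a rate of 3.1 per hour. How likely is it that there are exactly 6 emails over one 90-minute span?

Over the interval, μ = 3.1 × 1.5 = 4.65 (a 90-minute span = 1.5 hours).
P(N = 6) = e^(−μ) μ^6/6! = e^(−4.65) · 4.65^6/720 ≈ 0.1343.

0.1343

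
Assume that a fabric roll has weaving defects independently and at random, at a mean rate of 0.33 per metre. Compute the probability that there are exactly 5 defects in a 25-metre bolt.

Over the interval, μ = 0.33 × 25 = 8.25 (a 25-metre bolt = 25 metres).
P(N = 5) = e^(−μ) μ^5/5! = e^(−8.25) · 8.25^5/120 ≈ 0.0832.

0.0832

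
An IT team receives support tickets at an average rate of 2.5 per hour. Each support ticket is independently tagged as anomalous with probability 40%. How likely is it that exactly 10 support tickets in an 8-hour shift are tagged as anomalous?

Thinning: the support tickets that are tagged as anomalous themselves form a Poisson process with rate 0.4 × 2.5 = 1 per hour.
Over the interval, μ = 1 × 8 = 8 (an 8-hour shift = 8 hours).
P(N = 10) = e^(−8) · 8^10/10! ≈ 0.0993.

0.0993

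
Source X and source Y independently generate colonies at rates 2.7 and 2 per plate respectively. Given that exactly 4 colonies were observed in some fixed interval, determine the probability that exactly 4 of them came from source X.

Given the total, each event is independently from source X with probability p = λ_X/(λ_X+λ_Y) = 2.7/4.7 ≈ 0.5745.
So K ~ Binomial(4, 2.7/4.7): P(K = 4) = C(4,4) · (2.7/4.7)^4 · (2/4.7)^0 ≈ 0.1089.

0.1089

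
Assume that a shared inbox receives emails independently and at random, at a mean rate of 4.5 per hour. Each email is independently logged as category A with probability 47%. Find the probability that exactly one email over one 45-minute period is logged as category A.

Thinning: the emails that are logged as category A themselves form a Poisson process with rate 0.47 × 4.5 = 2.115 per hour.
Over the interval, μ = 2.115 × 0.75 = 1.58625 (a 45-minute period = 0.75 hours).
P(N = 1) = e^(−1.58625) · 1.58625^1/1! ≈ 0.3247.

0.3247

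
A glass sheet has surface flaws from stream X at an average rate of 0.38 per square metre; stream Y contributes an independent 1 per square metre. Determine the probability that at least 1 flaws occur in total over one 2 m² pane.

Independent Poisson processes superpose: combined rate λ = 0.38 + 1 = 1.38 per square metre.
Over the interval, μ = 1.38 × 2 = 2.76 (a 2 m² pane = 2 square metres).
P(N ≥ 1) = 1 − P(N ≤ 0) ≈ 0.9367.

0.9367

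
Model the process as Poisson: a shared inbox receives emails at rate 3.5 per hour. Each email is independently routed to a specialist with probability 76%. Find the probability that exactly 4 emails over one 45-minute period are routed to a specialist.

Thinning: the emails that are routed to a specialist themselves form a Poisson process with rate 0.76 × 3.5 = 2.66 per hour.
Over the interval, μ = 2.66 × 0.75 = 1.995 (a 45-minute period = 0.75 hours).
P(N = 4) = e^(−1.995) · 1.995^4/4! ≈ 0.0898.

0.0898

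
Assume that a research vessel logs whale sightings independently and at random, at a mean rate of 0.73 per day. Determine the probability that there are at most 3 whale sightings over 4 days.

0.6651

Over the interval, μ = 0.73 × 4 = 2.92 (4 days).
P(N ≤ 3) = Σ_{j=0}^{3} e^(−μ) μ^j/j! ≈ 0.6651.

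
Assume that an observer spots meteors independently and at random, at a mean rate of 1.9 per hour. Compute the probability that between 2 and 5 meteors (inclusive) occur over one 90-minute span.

Over the interval, μ = 1.9 × 1.5 = 2.85 (a 90-minute span = 1.5 hours).
P(2 ≤ N ≤ 5) = Σ_{j=2}^{5} e^(−2.85) · 2.85^j/j! ≈ 0.7077.

0.7077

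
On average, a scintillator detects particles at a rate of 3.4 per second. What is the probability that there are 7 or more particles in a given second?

0.0579

With mean μ = 3.4 per second,
P(N ≥ 7) = 1 − P(N ≤ 6) = 1 − Σ_{j=0}^{6} e^(−μ) μ^j/j! ≈ 0.0579.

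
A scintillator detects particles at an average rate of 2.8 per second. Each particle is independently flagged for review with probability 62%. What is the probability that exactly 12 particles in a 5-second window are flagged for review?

0.0649

Thinning: the particles that are flagged for review themselves form a Poisson process with rate 0.62 × 2.8 = 1.736 per second.
Over the interval, μ = 1.736 × 5 = 8.68 (a 5-second window = 5 seconds).
P(N = 12) = e^(−8.68) · 8.68^12/12! ≈ 0.0649.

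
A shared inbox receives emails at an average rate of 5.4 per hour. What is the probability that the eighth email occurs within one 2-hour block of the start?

Over the interval, μ = 5.4 × 2 = 10.8 (a 2-hour block = 2 hours).
The eighth arrival falls in the interval iff at least 8 events occur there: P(S_8 ≤ t) = P(N ≥ 8) = 1 − P(N ≤ 7) ≈ 0.8434.

0.8434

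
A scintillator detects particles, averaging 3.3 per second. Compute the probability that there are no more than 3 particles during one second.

With mean μ = 3.3 per second,
P(N ≤ 3) = Σ_{j=0}^{3} e^(−μ) μ^j/j! ≈ 0.5803.

0.5803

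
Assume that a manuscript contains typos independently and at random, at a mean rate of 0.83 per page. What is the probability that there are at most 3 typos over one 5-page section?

0.4047

Over the interval, μ = 0.83 × 5 = 4.15 (a 5-page section = 5 pages).
P(N ≤ 3) = Σ_{j=0}^{3} e^(−μ) μ^j/j! ≈ 0.4047.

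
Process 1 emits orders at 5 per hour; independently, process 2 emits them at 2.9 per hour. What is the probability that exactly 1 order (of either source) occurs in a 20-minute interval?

0.1892

Independent Poisson processes superpose: combined rate λ = 5 + 2.9 = 7.9 per hour.
Over the interval, μ = 7.9 × 1/3 ≈ 2.63333 (a 20-minute interval = 1/3 hours).
P(N = 1) = e^(−2.63333) · 2.63333^1/1! ≈ 0.1892.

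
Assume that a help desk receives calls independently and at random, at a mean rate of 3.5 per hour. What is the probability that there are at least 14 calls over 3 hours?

0.1747

Over the interval, μ = 3.5 × 3 = 10.5 (3 hours).
P(N ≥ 14) = 1 − P(N ≤ 13) = 1 − Σ_{j=0}^{13} e^(−μ) μ^j/j! ≈ 0.1747.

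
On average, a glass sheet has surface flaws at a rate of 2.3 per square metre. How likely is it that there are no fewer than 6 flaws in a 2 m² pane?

Over the interval, μ = 2.3 × 2 = 4.6 (a 2 m² pane = 2 square metres).
P(N ≥ 6) = 1 − P(N ≤ 5) = 1 − Σ_{j=0}^{5} e^(−μ) μ^j/j! ≈ 0.3142.

0.3142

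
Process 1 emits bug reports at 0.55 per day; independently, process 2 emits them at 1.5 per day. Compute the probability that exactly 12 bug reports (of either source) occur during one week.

Independent Poisson processes superpose: combined rate λ = 0.55 + 1.5 = 2.05 per day.
Over the interval, μ = 2.05 × 7 = 14.35 (a week = 7 days).
P(N = 12) = e^(−14.35) · 14.35^12/12! ≈ 0.0933.

0.0933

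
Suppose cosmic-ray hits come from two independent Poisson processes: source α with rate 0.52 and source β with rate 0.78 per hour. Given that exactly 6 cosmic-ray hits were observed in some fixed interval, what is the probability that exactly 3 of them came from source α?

Given the total, each event is independently from source α with probability p = λ_α/(λ_α+λ_β) = 0.52/1.3 = 0.4000.
So K ~ Binomial(6, 0.52/1.3): P(K = 3) = C(6,3) · (0.52/1.3)^3 · (0.78/1.3)^3 ≈ 0.2765.

0.2765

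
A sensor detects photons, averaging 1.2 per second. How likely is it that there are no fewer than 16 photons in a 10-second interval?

0.1556

Over the interval, μ = 1.2 × 10 = 12 (a 10-second interval = 10 seconds).
P(N ≥ 16) = 1 − P(N ≤ 15) = 1 − Σ_{j=0}^{15} e^(−μ) μ^j/j! ≈ 0.1556.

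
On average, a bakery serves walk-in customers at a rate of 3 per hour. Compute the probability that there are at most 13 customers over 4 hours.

0.6815

Over the interval, μ = 3 × 4 = 12 (4 hours).
P(N ≤ 13) = Σ_{j=0}^{13} e^(−μ) μ^j/j! ≈ 0.6815.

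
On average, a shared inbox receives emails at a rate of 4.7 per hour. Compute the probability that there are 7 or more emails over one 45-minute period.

Over the interval, μ = 4.7 × 0.75 = 3.525 (a 45-minute period = 0.75 hours).
P(N ≥ 7) = 1 − P(N ≤ 6) = 1 − Σ_{j=0}^{6} e^(−μ) μ^j/j! ≈ 0.0672.

0.0672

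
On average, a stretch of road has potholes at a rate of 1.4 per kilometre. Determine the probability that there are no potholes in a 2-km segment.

0.0608

Over the interval, μ = 1.4 × 2 = 2.8 (a 2-km segment = 2 kilometres).
P(N = 0) = e^(−μ) μ^0/0! = e^(−2.8) · 2.8^0/1 ≈ 0.0608.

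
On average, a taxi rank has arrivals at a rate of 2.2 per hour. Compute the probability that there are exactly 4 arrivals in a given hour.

With mean μ = 2.2 per hour,
P(N = 4) = e^(−μ) μ^4/4! = e^(−2.2) · 2.2^4/24 ≈ 0.1082.

0.1082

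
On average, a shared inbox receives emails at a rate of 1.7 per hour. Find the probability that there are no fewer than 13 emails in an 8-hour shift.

Over the interval, μ = 1.7 × 8 = 13.6 (an 8-hour shift = 8 hours).
P(N ≥ 13) = 1 − P(N ≤ 12) = 1 − Σ_{j=0}^{12} e^(−μ) μ^j/j! ≈ 0.6011.

0.6011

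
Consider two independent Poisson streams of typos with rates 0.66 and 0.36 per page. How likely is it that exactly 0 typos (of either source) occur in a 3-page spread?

0.0469

Independent Poisson processes superpose: combined rate λ = 0.66 + 0.36 = 1.02 per page.
Over the interval, μ = 1.02 × 3 = 3.06 (a 3-page spread = 3 pages).
P(N = 0) = e^(−3.06) · 3.06^0/0! ≈ 0.0469.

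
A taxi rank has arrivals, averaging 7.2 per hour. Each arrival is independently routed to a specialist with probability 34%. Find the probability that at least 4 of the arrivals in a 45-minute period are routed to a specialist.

0.1146

Thinning: the arrivals that are routed to a specialist themselves form a Poisson process with rate 0.34 × 7.2 = 2.448 per hour.
Over the interval, μ = 2.448 × 0.75 = 1.836 (a 45-minute period = 0.75 hours).
P(N ≥ 4) = 1 − P(N ≤ 3) ≈ 0.1146.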